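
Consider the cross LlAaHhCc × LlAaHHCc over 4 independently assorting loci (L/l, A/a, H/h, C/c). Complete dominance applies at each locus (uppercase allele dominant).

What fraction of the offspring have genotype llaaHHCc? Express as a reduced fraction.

P(llaaHHCc) = 1/64

LlAaHhCc gametes: LAHC×1, LAHc×1, LAhC×1, LAhc×1, LaHC×1, LaHc×1, LahC×1, Lahc×1, lAHC×1, lAHc×1, lAhC×1, lAhc×1, laHC×1, laHc×1, lahC×1, lahc×1
LlAaHHCc gametes: LAHC×2, LAHc×2, LaHC×2, LaHc×2, lAHC×2, lAHc×2, laHC×2, laHc×2
LlAaHhCc×LlAaHHCc grid (16·16=256): LLAAHHCC=2 LLAAHHCc=4 LLAAHHcc=2 LLAAHhCC=2 LLAAHhCc=4 LLAAHhcc=2 LLAaHHCC=4 LLAaHHCc=8 LLAaHHcc=4 LLAaHhCC=4 LLAaHhCc=8 LLAaHhcc=4 LLaaHHCC=2 LLaaHHCc=4 LLaaHHcc=2 LLaaHhCC=2 LLaaHhCc=4 LLaaHhcc=2 LlAAHHCC=4 LlAAHHCc=8 LlAAHHcc=4 LlAAHhCC=4 LlAAHhCc=8 LlAAHhcc=4 LlAaHHCC=8 LlAaHHCc=16 LlAaHHcc=8 LlAaHhCC=8 LlAaHhCc=16 LlAaHhcc=8 LlaaHHCC=4 LlaaHHCc=8 LlaaHHcc=4 LlaaHhCC=4 LlaaHhCc=8 LlaaHhcc=4 llAAHHCC=2 llAAHHCc=4 llAAHHcc=2 llAAHhCC=2 llAAHhCc=4 llAAHhcc=2 llAaHHCC=4 llAaHHCc=8 llAaHHcc=4 llAaHhCC=4 llAaHhCc=8 llAaHhcc=4 llaaHHCC=2 llaaHHCc=4 llaaHHcc=2 llaaHhCC=2 llaaHhCc=4 llaaHhcc=2
llaaHHCc hits 4/256; gcd=4; 4÷4/256÷4 = 1/64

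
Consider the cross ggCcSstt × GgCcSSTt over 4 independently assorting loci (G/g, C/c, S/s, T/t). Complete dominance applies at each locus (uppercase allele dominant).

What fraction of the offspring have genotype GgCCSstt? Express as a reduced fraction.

ggCcSstt gametes: gCSt×4, gCst×4, gcSt×4, gcst×4
GgCcSSTt gametes: GCST×2, GCSt×2, GcST×2, GcSt×2, gCST×2, gCSt×2, gcST×2, gcSt×2
ggCcSstt×GgCcSSTt grid (16·16=256): GgCCSSTt=8 GgCCSStt=8 GgCCSsTt=8 GgCCSstt=8 GgCcSSTt=16 GgCcSStt=16 GgCcSsTt=16 GgCcSstt=16 GgccSSTt=8 GgccSStt=8 GgccSsTt=8 GgccSstt=8 ggCCSSTt=8 ggCCSStt=8 ggCCSsTt=8 ggCCSstt=8 ggCcSSTt=16 ggCcSStt=16 ggCcSsTt=16 ggCcSstt=16 ggccSSTt=8 ggccSStt=8 ggccSsTt=8 ggccSstt=8
GgCCSstt hits 8/256; gcd=8; 8÷8/256÷8 = 1/32

P(GgCCSstt) = 1/32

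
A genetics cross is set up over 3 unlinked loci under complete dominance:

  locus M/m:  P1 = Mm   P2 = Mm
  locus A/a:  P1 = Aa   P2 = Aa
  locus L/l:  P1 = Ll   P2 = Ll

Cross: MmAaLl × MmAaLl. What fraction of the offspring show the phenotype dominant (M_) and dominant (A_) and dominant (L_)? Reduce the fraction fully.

MmAaLl gametes: MAL×1, MAl×1, MaL×1, Mal×1, mAL×1, mAl×1, maL×1, mal×1
MmAaLl gametes: MAL×1, MAl×1, MaL×1, Mal×1, mAL×1, mAl×1, maL×1, mal×1
MmAaLl×MmAaLl grid (8·8=64): MMAALL=1 MMAALl=2 MMAAll=1 MMAaLL=2 MMAaLl=4 MMAall=2 MMaaLL=1 MMaaLl=2 MMaall=1 MmAALL=2 MmAALl=4 MmAAll=2 MmAaLL=4 MmAaLl=8 MmAall=4 MmaaLL=2 MmaaLl=4 Mmaall=2 mmAALL=1 mmAALl=2 mmAAll=1 mmAaLL=2 mmAaLl=4 mmAall=2 mmaaLL=1 mmaaLl=2 mmaall=1
M_ A_ L_ hits 27/64; gcd=1; 27÷1/64÷1 = 27/64

P(M_ A_ L_) = 27/64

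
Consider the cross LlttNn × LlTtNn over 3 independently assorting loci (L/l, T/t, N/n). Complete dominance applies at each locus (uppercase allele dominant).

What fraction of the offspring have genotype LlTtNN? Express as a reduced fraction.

P(LlTtNN) = 1/16

LlttNn gametes: LtN×2, Ltn×2, ltN×2, ltn×2
LlTtNn gametes: LTN×1, LTn×1, LtN×1, Ltn×1, lTN×1, lTn×1, ltN×1, ltn×1
LlttNn×LlTtNn grid (8·8=64): LLTtNN=2 LLTtNn=4 LLTtnn=2 LLttNN=2 LLttNn=4 LLttnn=2 LlTtNN=4 LlTtNn=8 LlTtnn=4 LlttNN=4 LlttNn=8 Llttnn=4 llTtNN=2 llTtNn=4 llTtnn=2 llttNN=2 llttNn=4 llttnn=2
LlTtNN hits 4/64; gcd=4; 4÷4/64÷4 = 1/16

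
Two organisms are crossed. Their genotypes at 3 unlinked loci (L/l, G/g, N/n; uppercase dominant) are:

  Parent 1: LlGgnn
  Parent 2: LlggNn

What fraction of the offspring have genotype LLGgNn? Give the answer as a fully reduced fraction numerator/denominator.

LlGgnn gametes: LGn×2, Lgn×2, lGn×2, lgn×2
LlggNn gametes: LgN×2, Lgn×2, lgN×2, lgn×2
LlGgnn×LlggNn grid (8·8=64): LLGgNn=4 LLGgnn=4 LLggNn=4 LLggnn=4 LlGgNn=8 LlGgnn=8 LlggNn=8 Llggnn=8 llGgNn=4 llGgnn=4 llggNn=4 llggnn=4
LLGgNn hits 4/64; gcd=4; 4÷4/64÷4 = 1/16

P(LLGgNn) = 1/16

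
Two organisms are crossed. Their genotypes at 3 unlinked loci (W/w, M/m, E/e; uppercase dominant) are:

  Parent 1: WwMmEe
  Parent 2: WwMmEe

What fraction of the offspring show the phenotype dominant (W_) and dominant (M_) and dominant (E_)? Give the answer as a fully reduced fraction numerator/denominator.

WwMmEe gametes: WME×1, WMe×1, WmE×1, Wme×1, wME×1, wMe×1, wmE×1, wme×1
WwMmEe gametes: WME×1, WMe×1, WmE×1, Wme×1, wME×1, wMe×1, wmE×1, wme×1
WwMmEe×WwMmEe grid (8·8=64): WWMMEE=1 WWMMEe=2 WWMMee=1 WWMmEE=2 WWMmEe=4 WWMmee=2 WWmmEE=1 WWmmEe=2 WWmmee=1 WwMMEE=2 WwMMEe=4 WwMMee=2 WwMmEE=4 WwMmEe=8 WwMmee=4 WwmmEE=2 WwmmEe=4 Wwmmee=2 wwMMEE=1 wwMMEe=2 wwMMee=1 wwMmEE=2 wwMmEe=4 wwMmee=2 wwmmEE=1 wwmmEe=2 wwmmee=1
W_ M_ E_ hits 27/64; gcd=1; 27÷1/64÷1 = 27/64

P(W_ M_ E_) = 27/64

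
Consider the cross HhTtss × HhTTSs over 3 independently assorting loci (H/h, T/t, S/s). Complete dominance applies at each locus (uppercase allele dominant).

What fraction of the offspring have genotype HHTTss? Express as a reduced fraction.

P(HHTTss) = 1/16

HhTtss gametes: HTs×2, Hts×2, hTs×2, hts×2
HhTTSs gametes: HTS×2, HTs×2, hTS×2, hTs×2
HhTtss×HhTTSs grid (8·8=64): HHTTSs=4 HHTTss=4 HHTtSs=4 HHTtss=4 HhTTSs=8 HhTTss=8 HhTtSs=8 HhTtss=8 hhTTSs=4 hhTTss=4 hhTtSs=4 hhTtss=4
HHTTss hits 4/64; gcd=4; 4÷4/64÷4 = 1/16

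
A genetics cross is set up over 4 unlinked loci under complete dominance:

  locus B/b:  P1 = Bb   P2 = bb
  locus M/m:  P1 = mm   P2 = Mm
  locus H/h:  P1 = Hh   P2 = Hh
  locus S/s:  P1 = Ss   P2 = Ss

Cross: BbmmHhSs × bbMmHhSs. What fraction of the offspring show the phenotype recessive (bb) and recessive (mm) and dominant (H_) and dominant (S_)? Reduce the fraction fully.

P(bb mm H_ S_) = 9/64

BbmmHhSs gametes: BmHS×2, BmHs×2, BmhS×2, Bmhs×2, bmHS×2, bmHs×2, bmhS×2, bmhs×2
bbMmHhSs gametes: bMHS×2, bMHs×2, bMhS×2, bMhs×2, bmHS×2, bmHs×2, bmhS×2, bmhs×2
BbmmHhSs×bbMmHhSs grid (16·16=256): BbMmHHSS=4 BbMmHHSs=8 BbMmHHss=4 BbMmHhSS=8 BbMmHhSs=16 BbMmHhss=8 BbMmhhSS=4 BbMmhhSs=8 BbMmhhss=4 BbmmHHSS=4 BbmmHHSs=8 BbmmHHss=4 BbmmHhSS=8 BbmmHhSs=16 BbmmHhss=8 BbmmhhSS=4 BbmmhhSs=8 Bbmmhhss=4 bbMmHHSS=4 bbMmHHSs=8 bbMmHHss=4 bbMmHhSS=8 bbMmHhSs=16 bbMmHhss=8 bbMmhhSS=4 bbMmhhSs=8 bbMmhhss=4 bbmmHHSS=4 bbmmHHSs=8 bbmmHHss=4 bbmmHhSS=8 bbmmHhSs=16 bbmmHhss=8 bbmmhhSS=4 bbmmhhSs=8 bbmmhhss=4
bb mm H_ S_ hits 36/256; gcd=4; 36÷4/256÷4 = 9/64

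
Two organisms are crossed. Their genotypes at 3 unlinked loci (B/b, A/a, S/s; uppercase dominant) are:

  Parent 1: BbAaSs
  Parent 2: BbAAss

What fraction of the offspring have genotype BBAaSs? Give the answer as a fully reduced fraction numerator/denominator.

P(BBAaSs) = 1/16

BbAaSs gametes: BAS×1, BAs×1, BaS×1, Bas×1, bAS×1, bAs×1, baS×1, bas×1
BbAAss gametes: BAs×4, bAs×4
BbAaSs×BbAAss grid (8·8=64): BBAASs=4 BBAAss=4 BBAaSs=4 BBAass=4 BbAASs=8 BbAAss=8 BbAaSs=8 BbAass=8 bbAASs=4 bbAAss=4 bbAaSs=4 bbAass=4
BBAaSs hits 4/64; gcd=4; 4÷4/64÷4 = 1/16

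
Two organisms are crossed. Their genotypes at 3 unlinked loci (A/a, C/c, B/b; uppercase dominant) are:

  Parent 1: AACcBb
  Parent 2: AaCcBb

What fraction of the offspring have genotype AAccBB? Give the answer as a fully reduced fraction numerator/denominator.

P(AAccBB) = 1/32

AACcBb gametes: ACB×2, ACb×2, AcB×2, Acb×2
AaCcBb gametes: ACB×1, ACb×1, AcB×1, Acb×1, aCB×1, aCb×1, acB×1, acb×1
AACcBb×AaCcBb grid (8·8=64): AACCBB=2 AACCBb=4 AACCbb=2 AACcBB=4 AACcBb=8 AACcbb=4 AAccBB=2 AAccBb=4 AAccbb=2 AaCCBB=2 AaCCBb=4 AaCCbb=2 AaCcBB=4 AaCcBb=8 AaCcbb=4 AaccBB=2 AaccBb=4 Aaccbb=2
AAccBB hits 2/64; gcd=2; 2÷2/64÷2 = 1/32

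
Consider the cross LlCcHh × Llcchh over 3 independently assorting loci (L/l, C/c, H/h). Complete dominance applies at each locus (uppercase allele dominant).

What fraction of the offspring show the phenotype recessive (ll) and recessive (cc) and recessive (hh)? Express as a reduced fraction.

LlCcHh gametes: LCH×1, LCh×1, LcH×1, Lch×1, lCH×1, lCh×1, lcH×1, lch×1
Llcchh gametes: Lch×4, lch×4
LlCcHh×Llcchh grid (8·8=64): LLCcHh=4 LLCchh=4 LLccHh=4 LLcchh=4 LlCcHh=8 LlCchh=8 LlccHh=8 Llcchh=8 llCcHh=4 llCchh=4 llccHh=4 llcchh=4
ll cc hh hits 4/64; gcd=4; 4÷4/64÷4 = 1/16

P(ll cc hh) = 1/16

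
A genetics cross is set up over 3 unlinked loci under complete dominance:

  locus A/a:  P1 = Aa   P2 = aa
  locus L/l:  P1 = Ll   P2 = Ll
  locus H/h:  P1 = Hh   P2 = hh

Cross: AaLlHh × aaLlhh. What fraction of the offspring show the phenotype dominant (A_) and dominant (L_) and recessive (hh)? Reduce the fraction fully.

P(A_ L_ hh) = 3/16

AaLlHh gametes: ALH×1, ALh×1, AlH×1, Alh×1, aLH×1, aLh×1, alH×1, alh×1
aaLlhh gametes: aLh×4, alh×4
AaLlHh×aaLlhh grid (8·8=64): AaLLHh=4 AaLLhh=4 AaLlHh=8 AaLlhh=8 AallHh=4 Aallhh=4 aaLLHh=4 aaLLhh=4 aaLlHh=8 aaLlhh=8 aallHh=4 aallhh=4
A_ L_ hh hits 12/64; gcd=4; 12÷4/64÷4 = 3/16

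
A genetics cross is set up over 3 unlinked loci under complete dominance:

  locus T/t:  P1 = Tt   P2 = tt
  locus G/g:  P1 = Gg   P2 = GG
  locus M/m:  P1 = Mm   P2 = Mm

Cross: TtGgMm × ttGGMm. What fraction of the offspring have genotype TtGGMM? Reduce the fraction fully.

TtGgMm gametes: TGM×1, TGm×1, TgM×1, Tgm×1, tGM×1, tGm×1, tgM×1, tgm×1
ttGGMm gametes: tGM×4, tGm×4
TtGgMm×ttGGMm grid (8·8=64): TtGGMM=4 TtGGMm=8 TtGGmm=4 TtGgMM=4 TtGgMm=8 TtGgmm=4 ttGGMM=4 ttGGMm=8 ttGGmm=4 ttGgMM=4 ttGgMm=8 ttGgmm=4
TtGGMM hits 4/64; gcd=4; 4÷4/64÷4 = 1/16

P(TtGGMM) = 1/16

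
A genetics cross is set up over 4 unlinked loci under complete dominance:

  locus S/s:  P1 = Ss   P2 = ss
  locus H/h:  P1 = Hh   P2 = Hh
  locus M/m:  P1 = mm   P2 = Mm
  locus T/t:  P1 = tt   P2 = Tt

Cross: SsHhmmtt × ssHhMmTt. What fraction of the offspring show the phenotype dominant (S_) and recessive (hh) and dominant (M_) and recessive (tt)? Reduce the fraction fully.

SsHhmmtt gametes: SHmt×4, Shmt×4, sHmt×4, shmt×4
ssHhMmTt gametes: sHMT×2, sHMt×2, sHmT×2, sHmt×2, shMT×2, shMt×2, shmT×2, shmt×2
SsHhmmtt×ssHhMmTt grid (16·16=256): SsHHMmTt=8 SsHHMmtt=8 SsHHmmTt=8 SsHHmmtt=8 SsHhMmTt=16 SsHhMmtt=16 SsHhmmTt=16 SsHhmmtt=16 SshhMmTt=8 SshhMmtt=8 SshhmmTt=8 Sshhmmtt=8 ssHHMmTt=8 ssHHMmtt=8 ssHHmmTt=8 ssHHmmtt=8 ssHhMmTt=16 ssHhMmtt=16 ssHhmmTt=16 ssHhmmtt=16 sshhMmTt=8 sshhMmtt=8 sshhmmTt=8 sshhmmtt=8
S_ hh M_ tt hits 8/256; gcd=8; 8÷8/256÷8 = 1/32

P(S_ hh M_ tt) = 1/32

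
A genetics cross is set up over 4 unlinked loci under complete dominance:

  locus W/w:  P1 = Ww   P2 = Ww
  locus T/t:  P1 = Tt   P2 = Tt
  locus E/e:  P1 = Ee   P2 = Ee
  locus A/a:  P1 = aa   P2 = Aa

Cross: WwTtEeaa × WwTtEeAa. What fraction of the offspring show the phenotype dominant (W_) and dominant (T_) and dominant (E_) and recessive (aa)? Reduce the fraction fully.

WwTtEeaa gametes: WTEa×2, WTea×2, WtEa×2, Wtea×2, wTEa×2, wTea×2, wtEa×2, wtea×2
WwTtEeAa gametes: WTEA×1, WTEa×1, WTeA×1, WTea×1, WtEA×1, WtEa×1, WteA×1, Wtea×1, wTEA×1, wTEa×1, wTeA×1, wTea×1, wtEA×1, wtEa×1, wteA×1, wtea×1
WwTtEeaa×WwTtEeAa grid (16·16=256): WWTTEEAa=2 WWTTEEaa=2 WWTTEeAa=4 WWTTEeaa=4 WWTTeeAa=2 WWTTeeaa=2 WWTtEEAa=4 WWTtEEaa=4 WWTtEeAa=8 WWTtEeaa=8 WWTteeAa=4 WWTteeaa=4 WWttEEAa=2 WWttEEaa=2 WWttEeAa=4 WWttEeaa=4 WWtteeAa=2 WWtteeaa=2 WwTTEEAa=4 WwTTEEaa=4 WwTTEeAa=8 WwTTEeaa=8 WwTTeeAa=4 WwTTeeaa=4 WwTtEEAa=8 WwTtEEaa=8 WwTtEeAa=16 WwTtEeaa=16 WwTteeAa=8 WwTteeaa=8 WwttEEAa=4 WwttEEaa=4 WwttEeAa=8 WwttEeaa=8 WwtteeAa=4 Wwtteeaa=4 wwTTEEAa=2 wwTTEEaa=2 wwTTEeAa=4 wwTTEeaa=4 wwTTeeAa=2 wwTTeeaa=2 wwTtEEAa=4 wwTtEEaa=4 wwTtEeAa=8 wwTtEeaa=8 wwTteeAa=4 wwTteeaa=4 wwttEEAa=2 wwttEEaa=2 wwttEeAa=4 wwttEeaa=4 wwtteeAa=2 wwtteeaa=2
W_ T_ E_ aa hits 54/256; gcd=2; 54÷2/256÷2 = 27/128

P(W_ T_ E_ aa) = 27/128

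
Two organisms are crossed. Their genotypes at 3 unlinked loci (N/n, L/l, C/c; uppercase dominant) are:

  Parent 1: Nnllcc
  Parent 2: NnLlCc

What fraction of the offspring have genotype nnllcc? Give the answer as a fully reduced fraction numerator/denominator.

Nnllcc gametes: Nlc×4, nlc×4
NnLlCc gametes: NLC×1, NLc×1, NlC×1, Nlc×1, nLC×1, nLc×1, nlC×1, nlc×1
Nnllcc×NnLlCc grid (8·8=64): NNLlCc=4 NNLlcc=4 NNllCc=4 NNllcc=4 NnLlCc=8 NnLlcc=8 NnllCc=8 Nnllcc=8 nnLlCc=4 nnLlcc=4 nnllCc=4 nnllcc=4
nnllcc hits 4/64; gcd=4; 4÷4/64÷4 = 1/16

P(nnllcc) = 1/16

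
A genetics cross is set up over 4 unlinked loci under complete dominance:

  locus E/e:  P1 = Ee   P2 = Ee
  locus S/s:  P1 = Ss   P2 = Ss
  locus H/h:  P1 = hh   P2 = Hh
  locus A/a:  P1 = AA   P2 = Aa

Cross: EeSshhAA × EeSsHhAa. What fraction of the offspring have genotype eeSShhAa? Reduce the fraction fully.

EeSshhAA gametes: EShA×4, EshA×4, eShA×4, eshA×4
EeSsHhAa gametes: ESHA×1, ESHa×1, EShA×1, ESha×1, EsHA×1, EsHa×1, EshA×1, Esha×1, eSHA×1, eSHa×1, eShA×1, eSha×1, esHA×1, esHa×1, eshA×1, esha×1
EeSshhAA×EeSsHhAa grid (16·16=256): EESSHhAA=4 EESSHhAa=4 EESShhAA=4 EESShhAa=4 EESsHhAA=8 EESsHhAa=8 EESshhAA=8 EESshhAa=8 EEssHhAA=4 EEssHhAa=4 EEsshhAA=4 EEsshhAa=4 EeSSHhAA=8 EeSSHhAa=8 EeSShhAA=8 EeSShhAa=8 EeSsHhAA=16 EeSsHhAa=16 EeSshhAA=16 EeSshhAa=16 EessHhAA=8 EessHhAa=8 EesshhAA=8 EesshhAa=8 eeSSHhAA=4 eeSSHhAa=4 eeSShhAA=4 eeSShhAa=4 eeSsHhAA=8 eeSsHhAa=8 eeSshhAA=8 eeSshhAa=8 eessHhAA=4 eessHhAa=4 eesshhAA=4 eesshhAa=4
eeSShhAa hits 4/256; gcd=4; 4÷4/256÷4 = 1/64

P(eeSShhAa) = 1/64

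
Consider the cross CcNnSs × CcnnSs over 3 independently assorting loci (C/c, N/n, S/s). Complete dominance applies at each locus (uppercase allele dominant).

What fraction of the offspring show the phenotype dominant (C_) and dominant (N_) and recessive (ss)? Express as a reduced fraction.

CcNnSs gametes: CNS×1, CNs×1, CnS×1, Cns×1, cNS×1, cNs×1, cnS×1, cns×1
CcnnSs gametes: CnS×2, Cns×2, cnS×2, cns×2
CcNnSs×CcnnSs grid (8·8=64): CCNnSS=2 CCNnSs=4 CCNnss=2 CCnnSS=2 CCnnSs=4 CCnnss=2 CcNnSS=4 CcNnSs=8 CcNnss=4 CcnnSS=4 CcnnSs=8 Ccnnss=4 ccNnSS=2 ccNnSs=4 ccNnss=2 ccnnSS=2 ccnnSs=4 ccnnss=2
C_ N_ ss hits 6/64; gcd=2; 6÷2/64÷2 = 3/32

P(C_ N_ ss) = 3/32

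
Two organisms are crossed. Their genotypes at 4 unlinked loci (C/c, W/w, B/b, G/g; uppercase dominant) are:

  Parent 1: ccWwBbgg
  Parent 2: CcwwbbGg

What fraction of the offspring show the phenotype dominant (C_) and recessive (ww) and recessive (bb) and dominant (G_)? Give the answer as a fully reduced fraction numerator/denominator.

ccWwBbgg gametes: cWBg×4, cWbg×4, cwBg×4, cwbg×4
CcwwbbGg gametes: CwbG×4, Cwbg×4, cwbG×4, cwbg×4
ccWwBbgg×CcwwbbGg grid (16·16=256): CcWwBbGg=16 CcWwBbgg=16 CcWwbbGg=16 CcWwbbgg=16 CcwwBbGg=16 CcwwBbgg=16 CcwwbbGg=16 Ccwwbbgg=16 ccWwBbGg=16 ccWwBbgg=16 ccWwbbGg=16 ccWwbbgg=16 ccwwBbGg=16 ccwwBbgg=16 ccwwbbGg=16 ccwwbbgg=16
C_ ww bb G_ hits 16/256; gcd=16; 16÷16/256÷16 = 1/16

P(C_ ww bb G_) = 1/16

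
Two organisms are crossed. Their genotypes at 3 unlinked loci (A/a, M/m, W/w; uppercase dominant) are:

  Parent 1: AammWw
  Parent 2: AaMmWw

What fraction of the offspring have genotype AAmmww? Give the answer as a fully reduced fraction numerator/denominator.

P(AAmmww) = 1/32

AammWw gametes: AmW×2, Amw×2, amW×2, amw×2
AaMmWw gametes: AMW×1, AMw×1, AmW×1, Amw×1, aMW×1, aMw×1, amW×1, amw×1
AammWw×AaMmWw grid (8·8=64): AAMmWW=2 AAMmWw=4 AAMmww=2 AAmmWW=2 AAmmWw=4 AAmmww=2 AaMmWW=4 AaMmWw=8 AaMmww=4 AammWW=4 AammWw=8 Aammww=4 aaMmWW=2 aaMmWw=4 aaMmww=2 aammWW=2 aammWw=4 aammww=2
AAmmww hits 2/64; gcd=2; 2÷2/64÷2 = 1/32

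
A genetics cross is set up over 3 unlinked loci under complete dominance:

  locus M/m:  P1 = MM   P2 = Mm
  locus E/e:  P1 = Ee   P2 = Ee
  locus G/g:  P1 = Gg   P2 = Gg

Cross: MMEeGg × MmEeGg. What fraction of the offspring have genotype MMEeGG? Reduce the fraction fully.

MMEeGg gametes: MEG×2, MEg×2, MeG×2, Meg×2
MmEeGg gametes: MEG×1, MEg×1, MeG×1, Meg×1, mEG×1, mEg×1, meG×1, meg×1
MMEeGg×MmEeGg grid (8·8=64): MMEEGG=2 MMEEGg=4 MMEEgg=2 MMEeGG=4 MMEeGg=8 MMEegg=4 MMeeGG=2 MMeeGg=4 MMeegg=2 MmEEGG=2 MmEEGg=4 MmEEgg=2 MmEeGG=4 MmEeGg=8 MmEegg=4 MmeeGG=2 MmeeGg=4 Mmeegg=2
MMEeGG hits 4/64; gcd=4; 4÷4/64÷4 = 1/16

P(MMEeGG) = 1/16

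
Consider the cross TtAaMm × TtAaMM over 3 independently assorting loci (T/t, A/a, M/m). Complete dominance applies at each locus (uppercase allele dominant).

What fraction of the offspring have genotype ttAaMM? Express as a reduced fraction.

P(ttAaMM) = 1/16

TtAaMm gametes: TAM×1, TAm×1, TaM×1, Tam×1, tAM×1, tAm×1, taM×1, tam×1
TtAaMM gametes: TAM×2, TaM×2, tAM×2, taM×2
TtAaMm×TtAaMM grid (8·8=64): TTAAMM=2 TTAAMm=2 TTAaMM=4 TTAaMm=4 TTaaMM=2 TTaaMm=2 TtAAMM=4 TtAAMm=4 TtAaMM=8 TtAaMm=8 TtaaMM=4 TtaaMm=4 ttAAMM=2 ttAAMm=2 ttAaMM=4 ttAaMm=4 ttaaMM=2 ttaaMm=2
ttAaMM hits 4/64; gcd=4; 4÷4/64÷4 = 1/16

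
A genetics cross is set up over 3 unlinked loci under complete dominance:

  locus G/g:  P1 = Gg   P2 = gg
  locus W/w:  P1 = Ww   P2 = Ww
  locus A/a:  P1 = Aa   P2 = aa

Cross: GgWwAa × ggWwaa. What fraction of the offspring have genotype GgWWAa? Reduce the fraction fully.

GgWwAa gametes: GWA×1, GWa×1, GwA×1, Gwa×1, gWA×1, gWa×1, gwA×1, gwa×1
ggWwaa gametes: gWa×4, gwa×4
GgWwAa×ggWwaa grid (8·8=64): GgWWAa=4 GgWWaa=4 GgWwAa=8 GgWwaa=8 GgwwAa=4 Ggwwaa=4 ggWWAa=4 ggWWaa=4 ggWwAa=8 ggWwaa=8 ggwwAa=4 ggwwaa=4
GgWWAa hits 4/64; gcd=4; 4÷4/64÷4 = 1/16

P(GgWWAa) = 1/16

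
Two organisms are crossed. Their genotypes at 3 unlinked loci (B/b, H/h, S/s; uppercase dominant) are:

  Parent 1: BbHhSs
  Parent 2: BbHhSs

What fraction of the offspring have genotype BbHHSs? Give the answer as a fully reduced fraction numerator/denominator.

BbHhSs gametes: BHS×1, BHs×1, BhS×1, Bhs×1, bHS×1, bHs×1, bhS×1, bhs×1
BbHhSs gametes: BHS×1, BHs×1, BhS×1, Bhs×1, bHS×1, bHs×1, bhS×1, bhs×1
BbHhSs×BbHhSs grid (8·8=64): BBHHSS=1 BBHHSs=2 BBHHss=1 BBHhSS=2 BBHhSs=4 BBHhss=2 BBhhSS=1 BBhhSs=2 BBhhss=1 BbHHSS=2 BbHHSs=4 BbHHss=2 BbHhSS=4 BbHhSs=8 BbHhss=4 BbhhSS=2 BbhhSs=4 Bbhhss=2 bbHHSS=1 bbHHSs=2 bbHHss=1 bbHhSS=2 bbHhSs=4 bbHhss=2 bbhhSS=1 bbhhSs=2 bbhhss=1
BbHHSs hits 4/64; gcd=4; 4÷4/64÷4 = 1/16

P(BbHHSs) = 1/16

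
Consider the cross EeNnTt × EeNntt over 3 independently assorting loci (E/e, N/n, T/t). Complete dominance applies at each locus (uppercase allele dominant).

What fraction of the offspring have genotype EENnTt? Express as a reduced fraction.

P(EENnTt) = 1/16

EeNnTt gametes: ENT×1, ENt×1, EnT×1, Ent×1, eNT×1, eNt×1, enT×1, ent×1
EeNntt gametes: ENt×2, Ent×2, eNt×2, ent×2
EeNnTt×EeNntt grid (8·8=64): EENNTt=2 EENNtt=2 EENnTt=4 EENntt=4 EEnnTt=2 EEnntt=2 EeNNTt=4 EeNNtt=4 EeNnTt=8 EeNntt=8 EennTt=4 Eenntt=4 eeNNTt=2 eeNNtt=2 eeNnTt=4 eeNntt=4 eennTt=2 eenntt=2
EENnTt hits 4/64; gcd=4; 4÷4/64÷4 = 1/16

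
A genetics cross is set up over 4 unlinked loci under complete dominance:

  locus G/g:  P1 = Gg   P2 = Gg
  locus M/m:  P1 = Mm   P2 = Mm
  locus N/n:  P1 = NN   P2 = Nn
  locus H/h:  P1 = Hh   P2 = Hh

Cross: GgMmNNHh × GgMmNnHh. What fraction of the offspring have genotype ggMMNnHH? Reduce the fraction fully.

GgMmNNHh gametes: GMNH×2, GMNh×2, GmNH×2, GmNh×2, gMNH×2, gMNh×2, gmNH×2, gmNh×2
GgMmNnHh gametes: GMNH×1, GMNh×1, GMnH×1, GMnh×1, GmNH×1, GmNh×1, GmnH×1, Gmnh×1, gMNH×1, gMNh×1, gMnH×1, gMnh×1, gmNH×1, gmNh×1, gmnH×1, gmnh×1
GgMmNNHh×GgMmNnHh grid (16·16=256): GGMMNNHH=2 GGMMNNHh=4 GGMMNNhh=2 GGMMNnHH=2 GGMMNnHh=4 GGMMNnhh=2 GGMmNNHH=4 GGMmNNHh=8 GGMmNNhh=4 GGMmNnHH=4 GGMmNnHh=8 GGMmNnhh=4 GGmmNNHH=2 GGmmNNHh=4 GGmmNNhh=2 GGmmNnHH=2 GGmmNnHh=4 GGmmNnhh=2 GgMMNNHH=4 GgMMNNHh=8 GgMMNNhh=4 GgMMNnHH=4 GgMMNnHh=8 GgMMNnhh=4 GgMmNNHH=8 GgMmNNHh=16 GgMmNNhh=8 GgMmNnHH=8 GgMmNnHh=16 GgMmNnhh=8 GgmmNNHH=4 GgmmNNHh=8 GgmmNNhh=4 GgmmNnHH=4 GgmmNnHh=8 GgmmNnhh=4 ggMMNNHH=2 ggMMNNHh=4 ggMMNNhh=2 ggMMNnHH=2 ggMMNnHh=4 ggMMNnhh=2 ggMmNNHH=4 ggMmNNHh=8 ggMmNNhh=4 ggMmNnHH=4 ggMmNnHh=8 ggMmNnhh=4 ggmmNNHH=2 ggmmNNHh=4 ggmmNNhh=2 ggmmNnHH=2 ggmmNnHh=4 ggmmNnhh=2
ggMMNnHH hits 2/256; gcd=2; 2÷2/256÷2 = 1/128

P(ggMMNnHH) = 1/128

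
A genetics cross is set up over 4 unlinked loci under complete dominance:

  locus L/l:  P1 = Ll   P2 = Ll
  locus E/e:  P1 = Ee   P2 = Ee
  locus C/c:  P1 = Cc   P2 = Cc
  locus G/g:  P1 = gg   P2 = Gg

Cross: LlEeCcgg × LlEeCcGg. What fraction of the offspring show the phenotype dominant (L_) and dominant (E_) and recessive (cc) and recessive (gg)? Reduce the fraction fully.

P(L_ E_ cc gg) = 9/128

LlEeCcgg gametes: LECg×2, LEcg×2, LeCg×2, Lecg×2, lECg×2, lEcg×2, leCg×2, lecg×2
LlEeCcGg gametes: LECG×1, LECg×1, LEcG×1, LEcg×1, LeCG×1, LeCg×1, LecG×1, Lecg×1, lECG×1, lECg×1, lEcG×1, lEcg×1, leCG×1, leCg×1, lecG×1, lecg×1
LlEeCcgg×LlEeCcGg grid (16·16=256): LLEECCGg=2 LLEECCgg=2 LLEECcGg=4 LLEECcgg=4 LLEEccGg=2 LLEEccgg=2 LLEeCCGg=4 LLEeCCgg=4 LLEeCcGg=8 LLEeCcgg=8 LLEeccGg=4 LLEeccgg=4 LLeeCCGg=2 LLeeCCgg=2 LLeeCcGg=4 LLeeCcgg=4 LLeeccGg=2 LLeeccgg=2 LlEECCGg=4 LlEECCgg=4 LlEECcGg=8 LlEECcgg=8 LlEEccGg=4 LlEEccgg=4 LlEeCCGg=8 LlEeCCgg=8 LlEeCcGg=16 LlEeCcgg=16 LlEeccGg=8 LlEeccgg=8 LleeCCGg=4 LleeCCgg=4 LleeCcGg=8 LleeCcgg=8 LleeccGg=4 Lleeccgg=4 llEECCGg=2 llEECCgg=2 llEECcGg=4 llEECcgg=4 llEEccGg=2 llEEccgg=2 llEeCCGg=4 llEeCCgg=4 llEeCcGg=8 llEeCcgg=8 llEeccGg=4 llEeccgg=4 lleeCCGg=2 lleeCCgg=2 lleeCcGg=4 lleeCcgg=4 lleeccGg=2 lleeccgg=2
L_ E_ cc gg hits 18/256; gcd=2; 18÷2/256÷2 = 9/128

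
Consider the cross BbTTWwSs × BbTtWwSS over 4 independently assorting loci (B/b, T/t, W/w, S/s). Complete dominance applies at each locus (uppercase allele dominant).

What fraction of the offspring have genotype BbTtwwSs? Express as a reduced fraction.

P(BbTtwwSs) = 1/32

BbTTWwSs gametes: BTWS×2, BTWs×2, BTwS×2, BTws×2, bTWS×2, bTWs×2, bTwS×2, bTws×2
BbTtWwSS gametes: BTWS×2, BTwS×2, BtWS×2, BtwS×2, bTWS×2, bTwS×2, btWS×2, btwS×2
BbTTWwSs×BbTtWwSS grid (16·16=256): BBTTWWSS=4 BBTTWWSs=4 BBTTWwSS=8 BBTTWwSs=8 BBTTwwSS=4 BBTTwwSs=4 BBTtWWSS=4 BBTtWWSs=4 BBTtWwSS=8 BBTtWwSs=8 BBTtwwSS=4 BBTtwwSs=4 BbTTWWSS=8 BbTTWWSs=8 BbTTWwSS=16 BbTTWwSs=16 BbTTwwSS=8 BbTTwwSs=8 BbTtWWSS=8 BbTtWWSs=8 BbTtWwSS=16 BbTtWwSs=16 BbTtwwSS=8 BbTtwwSs=8 bbTTWWSS=4 bbTTWWSs=4 bbTTWwSS=8 bbTTWwSs=8 bbTTwwSS=4 bbTTwwSs=4 bbTtWWSS=4 bbTtWWSs=4 bbTtWwSS=8 bbTtWwSs=8 bbTtwwSS=4 bbTtwwSs=4
BbTtwwSs hits 8/256; gcd=8; 8÷8/256÷8 = 1/32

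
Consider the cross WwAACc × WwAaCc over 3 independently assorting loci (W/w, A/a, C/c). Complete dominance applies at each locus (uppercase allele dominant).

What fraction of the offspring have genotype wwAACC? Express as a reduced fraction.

P(wwAACC) = 1/32

WwAACc gametes: WAC×2, WAc×2, wAC×2, wAc×2
WwAaCc gametes: WAC×1, WAc×1, WaC×1, Wac×1, wAC×1, wAc×1, waC×1, wac×1
WwAACc×WwAaCc grid (8·8=64): WWAACC=2 WWAACc=4 WWAAcc=2 WWAaCC=2 WWAaCc=4 WWAacc=2 WwAACC=4 WwAACc=8 WwAAcc=4 WwAaCC=4 WwAaCc=8 WwAacc=4 wwAACC=2 wwAACc=4 wwAAcc=2 wwAaCC=2 wwAaCc=4 wwAacc=2
wwAACC hits 2/64; gcd=2; 2÷2/64÷2 = 1/32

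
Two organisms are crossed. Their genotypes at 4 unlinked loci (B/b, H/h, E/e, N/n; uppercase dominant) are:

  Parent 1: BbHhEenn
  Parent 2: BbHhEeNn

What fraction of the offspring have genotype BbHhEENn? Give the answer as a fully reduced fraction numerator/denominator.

P(BbHhEENn) = 1/32

BbHhEenn gametes: BHEn×2, BHen×2, BhEn×2, Bhen×2, bHEn×2, bHen×2, bhEn×2, bhen×2
BbHhEeNn gametes: BHEN×1, BHEn×1, BHeN×1, BHen×1, BhEN×1, BhEn×1, BheN×1, Bhen×1, bHEN×1, bHEn×1, bHeN×1, bHen×1, bhEN×1, bhEn×1, bheN×1, bhen×1
BbHhEenn×BbHhEeNn grid (16·16=256): BBHHEENn=2 BBHHEEnn=2 BBHHEeNn=4 BBHHEenn=4 BBHHeeNn=2 BBHHeenn=2 BBHhEENn=4 BBHhEEnn=4 BBHhEeNn=8 BBHhEenn=8 BBHheeNn=4 BBHheenn=4 BBhhEENn=2 BBhhEEnn=2 BBhhEeNn=4 BBhhEenn=4 BBhheeNn=2 BBhheenn=2 BbHHEENn=4 BbHHEEnn=4 BbHHEeNn=8 BbHHEenn=8 BbHHeeNn=4 BbHHeenn=4 BbHhEENn=8 BbHhEEnn=8 BbHhEeNn=16 BbHhEenn=16 BbHheeNn=8 BbHheenn=8 BbhhEENn=4 BbhhEEnn=4 BbhhEeNn=8 BbhhEenn=8 BbhheeNn=4 Bbhheenn=4 bbHHEENn=2 bbHHEEnn=2 bbHHEeNn=4 bbHHEenn=4 bbHHeeNn=2 bbHHeenn=2 bbHhEENn=4 bbHhEEnn=4 bbHhEeNn=8 bbHhEenn=8 bbHheeNn=4 bbHheenn=4 bbhhEENn=2 bbhhEEnn=2 bbhhEeNn=4 bbhhEenn=4 bbhheeNn=2 bbhheenn=2
BbHhEENn hits 8/256; gcd=8; 8÷8/256÷8 = 1/32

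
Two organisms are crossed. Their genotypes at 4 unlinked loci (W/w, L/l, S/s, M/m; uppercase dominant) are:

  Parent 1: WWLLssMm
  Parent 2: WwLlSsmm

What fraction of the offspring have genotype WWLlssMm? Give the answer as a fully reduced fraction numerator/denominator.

WWLLssMm gametes: WLsM×8, WLsm×8
WwLlSsmm gametes: WLSm×2, WLsm×2, WlSm×2, Wlsm×2, wLSm×2, wLsm×2, wlSm×2, wlsm×2
WWLLssMm×WwLlSsmm grid (16·16=256): WWLLSsMm=16 WWLLSsmm=16 WWLLssMm=16 WWLLssmm=16 WWLlSsMm=16 WWLlSsmm=16 WWLlssMm=16 WWLlssmm=16 WwLLSsMm=16 WwLLSsmm=16 WwLLssMm=16 WwLLssmm=16 WwLlSsMm=16 WwLlSsmm=16 WwLlssMm=16 WwLlssmm=16
WWLlssMm hits 16/256; gcd=16; 16÷16/256÷16 = 1/16

P(WWLlssMm) = 1/16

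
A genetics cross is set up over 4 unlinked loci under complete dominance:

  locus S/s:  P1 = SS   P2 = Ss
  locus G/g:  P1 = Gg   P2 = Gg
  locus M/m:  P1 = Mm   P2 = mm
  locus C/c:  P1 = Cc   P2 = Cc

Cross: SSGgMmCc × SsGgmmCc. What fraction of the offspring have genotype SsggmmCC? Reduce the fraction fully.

SSGgMmCc gametes: SGMC×2, SGMc×2, SGmC×2, SGmc×2, SgMC×2, SgMc×2, SgmC×2, Sgmc×2
SsGgmmCc gametes: SGmC×2, SGmc×2, SgmC×2, Sgmc×2, sGmC×2, sGmc×2, sgmC×2, sgmc×2
SSGgMmCc×SsGgmmCc grid (16·16=256): SSGGMmCC=4 SSGGMmCc=8 SSGGMmcc=4 SSGGmmCC=4 SSGGmmCc=8 SSGGmmcc=4 SSGgMmCC=8 SSGgMmCc=16 SSGgMmcc=8 SSGgmmCC=8 SSGgmmCc=16 SSGgmmcc=8 SSggMmCC=4 SSggMmCc=8 SSggMmcc=4 SSggmmCC=4 SSggmmCc=8 SSggmmcc=4 SsGGMmCC=4 SsGGMmCc=8 SsGGMmcc=4 SsGGmmCC=4 SsGGmmCc=8 SsGGmmcc=4 SsGgMmCC=8 SsGgMmCc=16 SsGgMmcc=8 SsGgmmCC=8 SsGgmmCc=16 SsGgmmcc=8 SsggMmCC=4 SsggMmCc=8 SsggMmcc=4 SsggmmCC=4 SsggmmCc=8 Ssggmmcc=4
SsggmmCC hits 4/256; gcd=4; 4÷4/256÷4 = 1/64

P(SsggmmCC) = 1/64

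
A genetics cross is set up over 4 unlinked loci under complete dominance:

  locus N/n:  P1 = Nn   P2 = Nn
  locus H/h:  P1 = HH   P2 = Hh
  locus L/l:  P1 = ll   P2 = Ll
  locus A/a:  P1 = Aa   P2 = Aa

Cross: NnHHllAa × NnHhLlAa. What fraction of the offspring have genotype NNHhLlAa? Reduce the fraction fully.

P(NNHhLlAa) = 1/32

NnHHllAa gametes: NHlA×4, NHla×4, nHlA×4, nHla×4
NnHhLlAa gametes: NHLA×1, NHLa×1, NHlA×1, NHla×1, NhLA×1, NhLa×1, NhlA×1, Nhla×1, nHLA×1, nHLa×1, nHlA×1, nHla×1, nhLA×1, nhLa×1, nhlA×1, nhla×1
NnHHllAa×NnHhLlAa grid (16·16=256): NNHHLlAA=4 NNHHLlAa=8 NNHHLlaa=4 NNHHllAA=4 NNHHllAa=8 NNHHllaa=4 NNHhLlAA=4 NNHhLlAa=8 NNHhLlaa=4 NNHhllAA=4 NNHhllAa=8 NNHhllaa=4 NnHHLlAA=8 NnHHLlAa=16 NnHHLlaa=8 NnHHllAA=8 NnHHllAa=16 NnHHllaa=8 NnHhLlAA=8 NnHhLlAa=16 NnHhLlaa=8 NnHhllAA=8 NnHhllAa=16 NnHhllaa=8 nnHHLlAA=4 nnHHLlAa=8 nnHHLlaa=4 nnHHllAA=4 nnHHllAa=8 nnHHllaa=4 nnHhLlAA=4 nnHhLlAa=8 nnHhLlaa=4 nnHhllAA=4 nnHhllAa=8 nnHhllaa=4
NNHhLlAa hits 8/256; gcd=8; 8÷8/256÷8 = 1/32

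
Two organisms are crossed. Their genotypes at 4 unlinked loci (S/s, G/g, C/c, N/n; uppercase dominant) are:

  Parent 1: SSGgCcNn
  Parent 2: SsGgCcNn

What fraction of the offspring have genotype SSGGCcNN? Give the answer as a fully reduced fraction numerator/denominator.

P(SSGGCcNN) = 1/64

SSGgCcNn gametes: SGCN×2, SGCn×2, SGcN×2, SGcn×2, SgCN×2, SgCn×2, SgcN×2, Sgcn×2
SsGgCcNn gametes: SGCN×1, SGCn×1, SGcN×1, SGcn×1, SgCN×1, SgCn×1, SgcN×1, Sgcn×1, sGCN×1, sGCn×1, sGcN×1, sGcn×1, sgCN×1, sgCn×1, sgcN×1, sgcn×1
SSGgCcNn×SsGgCcNn grid (16·16=256): SSGGCCNN=2 SSGGCCNn=4 SSGGCCnn=2 SSGGCcNN=4 SSGGCcNn=8 SSGGCcnn=4 SSGGccNN=2 SSGGccNn=4 SSGGccnn=2 SSGgCCNN=4 SSGgCCNn=8 SSGgCCnn=4 SSGgCcNN=8 SSGgCcNn=16 SSGgCcnn=8 SSGgccNN=4 SSGgccNn=8 SSGgccnn=4 SSggCCNN=2 SSggCCNn=4 SSggCCnn=2 SSggCcNN=4 SSggCcNn=8 SSggCcnn=4 SSggccNN=2 SSggccNn=4 SSggccnn=2 SsGGCCNN=2 SsGGCCNn=4 SsGGCCnn=2 SsGGCcNN=4 SsGGCcNn=8 SsGGCcnn=4 SsGGccNN=2 SsGGccNn=4 SsGGccnn=2 SsGgCCNN=4 SsGgCCNn=8 SsGgCCnn=4 SsGgCcNN=8 SsGgCcNn=16 SsGgCcnn=8 SsGgccNN=4 SsGgccNn=8 SsGgccnn=4 SsggCCNN=2 SsggCCNn=4 SsggCCnn=2 SsggCcNN=4 SsggCcNn=8 SsggCcnn=4 SsggccNN=2 SsggccNn=4 Ssggccnn=2
SSGGCcNN hits 4/256; gcd=4; 4÷4/256÷4 = 1/64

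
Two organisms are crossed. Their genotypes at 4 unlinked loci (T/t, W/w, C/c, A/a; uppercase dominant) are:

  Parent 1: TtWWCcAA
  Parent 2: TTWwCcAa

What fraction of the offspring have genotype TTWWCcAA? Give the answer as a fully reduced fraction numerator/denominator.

P(TTWWCcAA) = 1/16

TtWWCcAA gametes: TWCA×4, TWcA×4, tWCA×4, tWcA×4
TTWwCcAa gametes: TWCA×2, TWCa×2, TWcA×2, TWca×2, TwCA×2, TwCa×2, TwcA×2, Twca×2
TtWWCcAA×TTWwCcAa grid (16·16=256): TTWWCCAA=8 TTWWCCAa=8 TTWWCcAA=16 TTWWCcAa=16 TTWWccAA=8 TTWWccAa=8 TTWwCCAA=8 TTWwCCAa=8 TTWwCcAA=16 TTWwCcAa=16 TTWwccAA=8 TTWwccAa=8 TtWWCCAA=8 TtWWCCAa=8 TtWWCcAA=16 TtWWCcAa=16 TtWWccAA=8 TtWWccAa=8 TtWwCCAA=8 TtWwCCAa=8 TtWwCcAA=16 TtWwCcAa=16 TtWwccAA=8 TtWwccAa=8
TTWWCcAA hits 16/256; gcd=16; 16÷16/256÷16 = 1/16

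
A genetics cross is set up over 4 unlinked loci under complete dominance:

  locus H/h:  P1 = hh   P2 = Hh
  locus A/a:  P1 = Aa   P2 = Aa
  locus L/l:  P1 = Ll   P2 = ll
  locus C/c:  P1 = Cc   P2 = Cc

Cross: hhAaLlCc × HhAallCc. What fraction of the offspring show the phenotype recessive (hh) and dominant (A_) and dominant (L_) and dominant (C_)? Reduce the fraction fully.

hhAaLlCc gametes: hALC×2, hALc×2, hAlC×2, hAlc×2, haLC×2, haLc×2, halC×2, halc×2
HhAallCc gametes: HAlC×2, HAlc×2, HalC×2, Halc×2, hAlC×2, hAlc×2, halC×2, halc×2
hhAaLlCc×HhAallCc grid (16·16=256): HhAALlCC=4 HhAALlCc=8 HhAALlcc=4 HhAAllCC=4 HhAAllCc=8 HhAAllcc=4 HhAaLlCC=8 HhAaLlCc=16 HhAaLlcc=8 HhAallCC=8 HhAallCc=16 HhAallcc=8 HhaaLlCC=4 HhaaLlCc=8 HhaaLlcc=4 HhaallCC=4 HhaallCc=8 Hhaallcc=4 hhAALlCC=4 hhAALlCc=8 hhAALlcc=4 hhAAllCC=4 hhAAllCc=8 hhAAllcc=4 hhAaLlCC=8 hhAaLlCc=16 hhAaLlcc=8 hhAallCC=8 hhAallCc=16 hhAallcc=8 hhaaLlCC=4 hhaaLlCc=8 hhaaLlcc=4 hhaallCC=4 hhaallCc=8 hhaallcc=4
hh A_ L_ C_ hits 36/256; gcd=4; 36÷4/256÷4 = 9/64

P(hh A_ L_ C_) = 9/64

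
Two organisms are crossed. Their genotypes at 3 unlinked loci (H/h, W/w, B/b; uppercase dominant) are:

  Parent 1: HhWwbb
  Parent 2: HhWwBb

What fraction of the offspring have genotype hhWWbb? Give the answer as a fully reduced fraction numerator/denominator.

HhWwbb gametes: HWb×2, Hwb×2, hWb×2, hwb×2
HhWwBb gametes: HWB×1, HWb×1, HwB×1, Hwb×1, hWB×1, hWb×1, hwB×1, hwb×1
HhWwbb×HhWwBb grid (8·8=64): HHWWBb=2 HHWWbb=2 HHWwBb=4 HHWwbb=4 HHwwBb=2 HHwwbb=2 HhWWBb=4 HhWWbb=4 HhWwBb=8 HhWwbb=8 HhwwBb=4 Hhwwbb=4 hhWWBb=2 hhWWbb=2 hhWwBb=4 hhWwbb=4 hhwwBb=2 hhwwbb=2
hhWWbb hits 2/64; gcd=2; 2÷2/64÷2 = 1/32

P(hhWWbb) = 1/32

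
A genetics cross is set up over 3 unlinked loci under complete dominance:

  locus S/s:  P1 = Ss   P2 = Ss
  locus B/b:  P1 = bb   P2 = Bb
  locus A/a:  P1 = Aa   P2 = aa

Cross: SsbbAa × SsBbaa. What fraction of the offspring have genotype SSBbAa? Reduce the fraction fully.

P(SSBbAa) = 1/16

SsbbAa gametes: SbA×2, Sba×2, sbA×2, sba×2
SsBbaa gametes: SBa×2, Sba×2, sBa×2, sba×2
SsbbAa×SsBbaa grid (8·8=64): SSBbAa=4 SSBbaa=4 SSbbAa=4 SSbbaa=4 SsBbAa=8 SsBbaa=8 SsbbAa=8 Ssbbaa=8 ssBbAa=4 ssBbaa=4 ssbbAa=4 ssbbaa=4
SSBbAa hits 4/64; gcd=4; 4÷4/64÷4 = 1/16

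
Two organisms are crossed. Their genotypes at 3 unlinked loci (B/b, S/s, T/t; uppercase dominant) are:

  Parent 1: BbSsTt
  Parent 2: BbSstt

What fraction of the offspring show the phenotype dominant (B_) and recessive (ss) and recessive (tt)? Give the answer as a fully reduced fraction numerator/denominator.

BbSsTt gametes: BST×1, BSt×1, BsT×1, Bst×1, bST×1, bSt×1, bsT×1, bst×1
BbSstt gametes: BSt×2, Bst×2, bSt×2, bst×2
BbSsTt×BbSstt grid (8·8=64): BBSSTt=2 BBSStt=2 BBSsTt=4 BBSstt=4 BBssTt=2 BBsstt=2 BbSSTt=4 BbSStt=4 BbSsTt=8 BbSstt=8 BbssTt=4 Bbsstt=4 bbSSTt=2 bbSStt=2 bbSsTt=4 bbSstt=4 bbssTt=2 bbsstt=2
B_ ss tt hits 6/64; gcd=2; 6÷2/64÷2 = 3/32

P(B_ ss tt) = 3/32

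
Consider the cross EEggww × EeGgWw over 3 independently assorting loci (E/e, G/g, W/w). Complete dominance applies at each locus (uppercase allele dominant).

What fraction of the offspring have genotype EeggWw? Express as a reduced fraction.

P(EeggWw) = 1/8

EEggww gametes: Egw×8
EeGgWw gametes: EGW×1, EGw×1, EgW×1, Egw×1, eGW×1, eGw×1, egW×1, egw×1
EEggww×EeGgWw grid (8·8=64): EEGgWw=8 EEGgww=8 EEggWw=8 EEggww=8 EeGgWw=8 EeGgww=8 EeggWw=8 Eeggww=8
EeggWw hits 8/64; gcd=8; 8÷8/64÷8 = 1/8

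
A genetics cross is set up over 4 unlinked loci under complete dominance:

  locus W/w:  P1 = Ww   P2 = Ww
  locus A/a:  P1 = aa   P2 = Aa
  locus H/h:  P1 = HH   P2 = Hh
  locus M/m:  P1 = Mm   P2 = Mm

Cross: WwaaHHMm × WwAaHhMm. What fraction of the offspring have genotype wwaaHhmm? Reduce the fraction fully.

P(wwaaHhmm) = 1/64

WwaaHHMm gametes: WaHM×4, WaHm×4, waHM×4, waHm×4
WwAaHhMm gametes: WAHM×1, WAHm×1, WAhM×1, WAhm×1, WaHM×1, WaHm×1, WahM×1, Wahm×1, wAHM×1, wAHm×1, wAhM×1, wAhm×1, waHM×1, waHm×1, wahM×1, wahm×1
WwaaHHMm×WwAaHhMm grid (16·16=256): WWAaHHMM=4 WWAaHHMm=8 WWAaHHmm=4 WWAaHhMM=4 WWAaHhMm=8 WWAaHhmm=4 WWaaHHMM=4 WWaaHHMm=8 WWaaHHmm=4 WWaaHhMM=4 WWaaHhMm=8 WWaaHhmm=4 WwAaHHMM=8 WwAaHHMm=16 WwAaHHmm=8 WwAaHhMM=8 WwAaHhMm=16 WwAaHhmm=8 WwaaHHMM=8 WwaaHHMm=16 WwaaHHmm=8 WwaaHhMM=8 WwaaHhMm=16 WwaaHhmm=8 wwAaHHMM=4 wwAaHHMm=8 wwAaHHmm=4 wwAaHhMM=4 wwAaHhMm=8 wwAaHhmm=4 wwaaHHMM=4 wwaaHHMm=8 wwaaHHmm=4 wwaaHhMM=4 wwaaHhMm=8 wwaaHhmm=4
wwaaHhmm hits 4/256; gcd=4; 4÷4/256÷4 = 1/64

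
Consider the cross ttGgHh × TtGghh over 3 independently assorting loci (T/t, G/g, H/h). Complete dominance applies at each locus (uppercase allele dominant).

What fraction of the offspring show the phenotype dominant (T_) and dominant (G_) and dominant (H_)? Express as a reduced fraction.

ttGgHh gametes: tGH×2, tGh×2, tgH×2, tgh×2
TtGghh gametes: TGh×2, Tgh×2, tGh×2, tgh×2
ttGgHh×TtGghh grid (8·8=64): TtGGHh=4 TtGGhh=4 TtGgHh=8 TtGghh=8 TtggHh=4 Ttgghh=4 ttGGHh=4 ttGGhh=4 ttGgHh=8 ttGghh=8 ttggHh=4 ttgghh=4
T_ G_ H_ hits 12/64; gcd=4; 12÷4/64÷4 = 3/16

P(T_ G_ H_) = 3/16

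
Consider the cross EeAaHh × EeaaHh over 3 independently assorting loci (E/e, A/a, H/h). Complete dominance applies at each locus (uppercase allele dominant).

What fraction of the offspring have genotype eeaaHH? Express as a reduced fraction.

EeAaHh gametes: EAH×1, EAh×1, EaH×1, Eah×1, eAH×1, eAh×1, eaH×1, eah×1
EeaaHh gametes: EaH×2, Eah×2, eaH×2, eah×2
EeAaHh×EeaaHh grid (8·8=64): EEAaHH=2 EEAaHh=4 EEAahh=2 EEaaHH=2 EEaaHh=4 EEaahh=2 EeAaHH=4 EeAaHh=8 EeAahh=4 EeaaHH=4 EeaaHh=8 Eeaahh=4 eeAaHH=2 eeAaHh=4 eeAahh=2 eeaaHH=2 eeaaHh=4 eeaahh=2
eeaaHH hits 2/64; gcd=2; 2÷2/64÷2 = 1/32

P(eeaaHH) = 1/32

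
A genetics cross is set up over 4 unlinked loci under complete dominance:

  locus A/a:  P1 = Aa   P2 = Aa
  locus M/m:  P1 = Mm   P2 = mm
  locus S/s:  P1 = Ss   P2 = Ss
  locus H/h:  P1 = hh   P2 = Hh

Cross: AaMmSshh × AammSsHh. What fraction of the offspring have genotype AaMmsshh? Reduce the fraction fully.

P(AaMmsshh) = 1/32

AaMmSshh gametes: AMSh×2, AMsh×2, AmSh×2, Amsh×2, aMSh×2, aMsh×2, amSh×2, amsh×2
AammSsHh gametes: AmSH×2, AmSh×2, AmsH×2, Amsh×2, amSH×2, amSh×2, amsH×2, amsh×2
AaMmSshh×AammSsHh grid (16·16=256): AAMmSSHh=4 AAMmSShh=4 AAMmSsHh=8 AAMmSshh=8 AAMmssHh=4 AAMmsshh=4 AAmmSSHh=4 AAmmSShh=4 AAmmSsHh=8 AAmmSshh=8 AAmmssHh=4 AAmmsshh=4 AaMmSSHh=8 AaMmSShh=8 AaMmSsHh=16 AaMmSshh=16 AaMmssHh=8 AaMmsshh=8 AammSSHh=8 AammSShh=8 AammSsHh=16 AammSshh=16 AammssHh=8 Aammsshh=8 aaMmSSHh=4 aaMmSShh=4 aaMmSsHh=8 aaMmSshh=8 aaMmssHh=4 aaMmsshh=4 aammSSHh=4 aammSShh=4 aammSsHh=8 aammSshh=8 aammssHh=4 aammsshh=4
AaMmsshh hits 8/256; gcd=8; 8÷8/256÷8 = 1/32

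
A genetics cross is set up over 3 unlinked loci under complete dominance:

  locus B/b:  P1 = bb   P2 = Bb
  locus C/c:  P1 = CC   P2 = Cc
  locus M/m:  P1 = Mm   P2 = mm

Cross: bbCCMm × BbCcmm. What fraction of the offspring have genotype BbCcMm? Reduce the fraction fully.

P(BbCcMm) = 1/8

bbCCMm gametes: bCM×4, bCm×4
BbCcmm gametes: BCm×2, Bcm×2, bCm×2, bcm×2
bbCCMm×BbCcmm grid (8·8=64): BbCCMm=8 BbCCmm=8 BbCcMm=8 BbCcmm=8 bbCCMm=8 bbCCmm=8 bbCcMm=8 bbCcmm=8
BbCcMm hits 8/64; gcd=8; 8÷8/64÷8 = 1/8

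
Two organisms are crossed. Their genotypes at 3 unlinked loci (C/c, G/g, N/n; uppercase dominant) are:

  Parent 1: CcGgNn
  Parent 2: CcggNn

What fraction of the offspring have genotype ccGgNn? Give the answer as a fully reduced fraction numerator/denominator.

P(ccGgNn) = 1/16

CcGgNn gametes: CGN×1, CGn×1, CgN×1, Cgn×1, cGN×1, cGn×1, cgN×1, cgn×1
CcggNn gametes: CgN×2, Cgn×2, cgN×2, cgn×2
CcGgNn×CcggNn grid (8·8=64): CCGgNN=2 CCGgNn=4 CCGgnn=2 CCggNN=2 CCggNn=4 CCggnn=2 CcGgNN=4 CcGgNn=8 CcGgnn=4 CcggNN=4 CcggNn=8 Ccggnn=4 ccGgNN=2 ccGgNn=4 ccGgnn=2 ccggNN=2 ccggNn=4 ccggnn=2
ccGgNn hits 4/64; gcd=4; 4÷4/64÷4 = 1/16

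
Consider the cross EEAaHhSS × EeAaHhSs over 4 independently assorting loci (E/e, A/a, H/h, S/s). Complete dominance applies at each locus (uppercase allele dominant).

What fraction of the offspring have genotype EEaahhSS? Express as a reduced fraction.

P(EEaahhSS) = 1/64

EEAaHhSS gametes: EAHS×4, EAhS×4, EaHS×4, EahS×4
EeAaHhSs gametes: EAHS×1, EAHs×1, EAhS×1, EAhs×1, EaHS×1, EaHs×1, EahS×1, Eahs×1, eAHS×1, eAHs×1, eAhS×1, eAhs×1, eaHS×1, eaHs×1, eahS×1, eahs×1
EEAaHhSS×EeAaHhSs grid (16·16=256): EEAAHHSS=4 EEAAHHSs=4 EEAAHhSS=8 EEAAHhSs=8 EEAAhhSS=4 EEAAhhSs=4 EEAaHHSS=8 EEAaHHSs=8 EEAaHhSS=16 EEAaHhSs=16 EEAahhSS=8 EEAahhSs=8 EEaaHHSS=4 EEaaHHSs=4 EEaaHhSS=8 EEaaHhSs=8 EEaahhSS=4 EEaahhSs=4 EeAAHHSS=4 EeAAHHSs=4 EeAAHhSS=8 EeAAHhSs=8 EeAAhhSS=4 EeAAhhSs=4 EeAaHHSS=8 EeAaHHSs=8 EeAaHhSS=16 EeAaHhSs=16 EeAahhSS=8 EeAahhSs=8 EeaaHHSS=4 EeaaHHSs=4 EeaaHhSS=8 EeaaHhSs=8 EeaahhSS=4 EeaahhSs=4
EEaahhSS hits 4/256; gcd=4; 4÷4/256÷4 = 1/64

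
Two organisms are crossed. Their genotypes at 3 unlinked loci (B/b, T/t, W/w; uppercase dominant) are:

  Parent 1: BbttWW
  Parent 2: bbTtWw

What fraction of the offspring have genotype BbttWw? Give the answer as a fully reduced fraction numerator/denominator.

P(BbttWw) = 1/8

BbttWW gametes: BtW×4, btW×4
bbTtWw gametes: bTW×2, bTw×2, btW×2, btw×2
BbttWW×bbTtWw grid (8·8=64): BbTtWW=8 BbTtWw=8 BbttWW=8 BbttWw=8 bbTtWW=8 bbTtWw=8 bbttWW=8 bbttWw=8
BbttWw hits 8/64; gcd=8; 8÷8/64÷8 = 1/8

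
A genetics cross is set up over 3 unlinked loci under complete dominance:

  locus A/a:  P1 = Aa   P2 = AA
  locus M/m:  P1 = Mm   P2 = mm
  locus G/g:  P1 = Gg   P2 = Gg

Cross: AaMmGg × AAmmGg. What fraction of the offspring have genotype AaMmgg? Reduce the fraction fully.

P(AaMmgg) = 1/16

AaMmGg gametes: AMG×1, AMg×1, AmG×1, Amg×1, aMG×1, aMg×1, amG×1, amg×1
AAmmGg gametes: AmG×4, Amg×4
AaMmGg×AAmmGg grid (8·8=64): AAMmGG=4 AAMmGg=8 AAMmgg=4 AAmmGG=4 AAmmGg=8 AAmmgg=4 AaMmGG=4 AaMmGg=8 AaMmgg=4 AammGG=4 AammGg=8 Aammgg=4
AaMmgg hits 4/64; gcd=4; 4÷4/64÷4 = 1/16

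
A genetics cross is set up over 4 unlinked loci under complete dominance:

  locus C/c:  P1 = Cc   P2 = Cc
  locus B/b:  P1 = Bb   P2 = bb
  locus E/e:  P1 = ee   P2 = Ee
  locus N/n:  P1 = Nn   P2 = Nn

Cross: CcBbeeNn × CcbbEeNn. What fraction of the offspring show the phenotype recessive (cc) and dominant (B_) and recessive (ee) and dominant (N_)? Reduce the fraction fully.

P(cc B_ ee N_) = 3/64

CcBbeeNn gametes: CBeN×2, CBen×2, CbeN×2, Cben×2, cBeN×2, cBen×2, cbeN×2, cben×2
CcbbEeNn gametes: CbEN×2, CbEn×2, CbeN×2, Cben×2, cbEN×2, cbEn×2, cbeN×2, cben×2
CcBbeeNn×CcbbEeNn grid (16·16=256): CCBbEeNN=4 CCBbEeNn=8 CCBbEenn=4 CCBbeeNN=4 CCBbeeNn=8 CCBbeenn=4 CCbbEeNN=4 CCbbEeNn=8 CCbbEenn=4 CCbbeeNN=4 CCbbeeNn=8 CCbbeenn=4 CcBbEeNN=8 CcBbEeNn=16 CcBbEenn=8 CcBbeeNN=8 CcBbeeNn=16 CcBbeenn=8 CcbbEeNN=8 CcbbEeNn=16 CcbbEenn=8 CcbbeeNN=8 CcbbeeNn=16 Ccbbeenn=8 ccBbEeNN=4 ccBbEeNn=8 ccBbEenn=4 ccBbeeNN=4 ccBbeeNn=8 ccBbeenn=4 ccbbEeNN=4 ccbbEeNn=8 ccbbEenn=4 ccbbeeNN=4 ccbbeeNn=8 ccbbeenn=4
cc B_ ee N_ hits 12/256; gcd=4; 12÷4/256÷4 = 3/64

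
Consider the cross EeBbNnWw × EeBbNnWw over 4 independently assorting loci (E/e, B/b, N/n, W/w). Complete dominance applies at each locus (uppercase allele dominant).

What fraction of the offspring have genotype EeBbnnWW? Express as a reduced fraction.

P(EeBbnnWW) = 1/64

EeBbNnWw gametes: EBNW×1, EBNw×1, EBnW×1, EBnw×1, EbNW×1, EbNw×1, EbnW×1, Ebnw×1, eBNW×1, eBNw×1, eBnW×1, eBnw×1, ebNW×1, ebNw×1, ebnW×1, ebnw×1
EeBbNnWw gametes: EBNW×1, EBNw×1, EBnW×1, EBnw×1, EbNW×1, EbNw×1, EbnW×1, Ebnw×1, eBNW×1, eBNw×1, eBnW×1, eBnw×1, ebNW×1, ebNw×1, ebnW×1, ebnw×1
EeBbNnWw×EeBbNnWw grid (16·16=256): EEBBNNWW=1 EEBBNNWw=2 EEBBNNww=1 EEBBNnWW=2 EEBBNnWw=4 EEBBNnww=2 EEBBnnWW=1 EEBBnnWw=2 EEBBnnww=1 EEBbNNWW=2 EEBbNNWw=4 EEBbNNww=2 EEBbNnWW=4 EEBbNnWw=8 EEBbNnww=4 EEBbnnWW=2 EEBbnnWw=4 EEBbnnww=2 EEbbNNWW=1 EEbbNNWw=2 EEbbNNww=1 EEbbNnWW=2 EEbbNnWw=4 EEbbNnww=2 EEbbnnWW=1 EEbbnnWw=2 EEbbnnww=1 EeBBNNWW=2 EeBBNNWw=4 EeBBNNww=2 EeBBNnWW=4 EeBBNnWw=8 EeBBNnww=4 EeBBnnWW=2 EeBBnnWw=4 EeBBnnww=2 EeBbNNWW=4 EeBbNNWw=8 EeBbNNww=4 EeBbNnWW=8 EeBbNnWw=16 EeBbNnww=8 EeBbnnWW=4 EeBbnnWw=8 EeBbnnww=4 EebbNNWW=2 EebbNNWw=4 EebbNNww=2 EebbNnWW=4 EebbNnWw=8 EebbNnww=4 EebbnnWW=2 EebbnnWw=4 Eebbnnww=2 eeBBNNWW=1 eeBBNNWw=2 eeBBNNww=1 eeBBNnWW=2 eeBBNnWw=4 eeBBNnww=2 eeBBnnWW=1 eeBBnnWw=2 eeBBnnww=1 eeBbNNWW=2 eeBbNNWw=4 eeBbNNww=2 eeBbNnWW=4 eeBbNnWw=8 eeBbNnww=4 eeBbnnWW=2 eeBbnnWw=4 eeBbnnww=2 eebbNNWW=1 eebbNNWw=2 eebbNNww=1 eebbNnWW=2 eebbNnWw=4 eebbNnww=2 eebbnnWW=1 eebbnnWw=2 eebbnnww=1
EeBbnnWW hits 4/256; gcd=4; 4÷4/256÷4 = 1/64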